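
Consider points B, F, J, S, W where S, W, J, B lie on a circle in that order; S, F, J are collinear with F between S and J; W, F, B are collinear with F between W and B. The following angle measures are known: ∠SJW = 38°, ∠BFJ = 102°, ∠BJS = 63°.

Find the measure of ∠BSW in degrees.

1. ∠SBW = 38°  [same arc SW]
2. ∠BWS = 63°  [same arc SB]
3. ∠BSW = 79°  [△SWB]

∠BSW = 79°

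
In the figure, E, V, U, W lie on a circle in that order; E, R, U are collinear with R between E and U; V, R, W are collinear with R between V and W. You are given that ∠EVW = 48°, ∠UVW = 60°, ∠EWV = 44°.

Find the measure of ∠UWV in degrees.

∠UWV = 28°

1. ∠VEW = 88°  [△EVW]
2. ∠VUW = 92°  [cyclic EVUW, opposite ∠E+∠U]
3. ∠UWV = 28°  [△VUW]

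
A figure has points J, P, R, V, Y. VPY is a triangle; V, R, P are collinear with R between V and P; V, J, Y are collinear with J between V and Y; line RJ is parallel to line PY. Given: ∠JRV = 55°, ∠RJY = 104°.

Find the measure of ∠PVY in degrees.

∠PVY = 49°

1. ∠RJV = 76°  [linear pair at J on VY]
2. ∠JVR = 49°  [△VRJ]
3. ∠PVY = 49°  [R on VP, J on VY]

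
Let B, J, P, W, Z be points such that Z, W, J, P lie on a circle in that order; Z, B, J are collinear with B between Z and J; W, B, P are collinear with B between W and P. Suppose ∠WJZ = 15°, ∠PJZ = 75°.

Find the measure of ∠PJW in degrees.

1. ∠WPZ = 15°  [same arc ZW]
2. ∠PWZ = 75°  [same arc ZP]
3. ∠PZW = 90°  [△ZWP]
4. ∠PJW = 90°  [cyclic ZWJP, opposite ∠Z+∠J]

∠PJW = 90°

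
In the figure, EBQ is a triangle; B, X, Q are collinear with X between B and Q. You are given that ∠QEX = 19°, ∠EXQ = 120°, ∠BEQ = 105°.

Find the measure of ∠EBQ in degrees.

1. ∠EQX = 41°  [△EXQ]
2. ∠BQE = 41°  [X on ray QB]
3. ∠EBQ = 34°  [△EBQ]

∠EBQ = 34°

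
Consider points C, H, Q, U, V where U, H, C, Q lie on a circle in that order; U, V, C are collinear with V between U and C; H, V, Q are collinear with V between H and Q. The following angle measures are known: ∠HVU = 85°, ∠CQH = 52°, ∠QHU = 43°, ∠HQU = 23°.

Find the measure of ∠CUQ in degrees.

∠CUQ = 62°

1. ∠CVQ = 85°  [vertical angles at V]
2. ∠QVU = 95°  [linear pair at V on UC]
3. ∠CUQ = 62°  [△UVQ]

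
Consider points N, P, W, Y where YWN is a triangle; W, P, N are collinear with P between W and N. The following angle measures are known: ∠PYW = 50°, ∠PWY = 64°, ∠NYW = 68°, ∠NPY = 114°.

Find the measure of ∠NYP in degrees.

1. ∠NWY = 64°  [P on ray WN]
2. ∠WNY = 48°  [△YWN]
3. ∠PNY = 48°  [P on ray NW]
4. ∠NYP = 18°  [△YPN]

∠NYP = 18°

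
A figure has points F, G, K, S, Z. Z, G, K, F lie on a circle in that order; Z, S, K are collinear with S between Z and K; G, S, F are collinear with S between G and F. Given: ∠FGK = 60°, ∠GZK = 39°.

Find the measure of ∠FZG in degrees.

∠FZG = 99°

1. ∠GFK = 39°  [same arc GK]
2. ∠FKG = 81°  [△GKF]
3. ∠FZG = 99°  [cyclic ZGKF, opposite ∠Z+∠K]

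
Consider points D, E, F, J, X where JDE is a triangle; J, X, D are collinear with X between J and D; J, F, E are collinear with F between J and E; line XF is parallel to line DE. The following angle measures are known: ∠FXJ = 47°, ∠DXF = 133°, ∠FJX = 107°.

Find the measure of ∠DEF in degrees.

∠DEF = 26°

1. ∠JFX = 26°  [△JXF]
2. ∠EFX = 154°  [linear pair at F on JE]
3. ∠DEF = 26°  [XF∥DE, co-interior at E–F]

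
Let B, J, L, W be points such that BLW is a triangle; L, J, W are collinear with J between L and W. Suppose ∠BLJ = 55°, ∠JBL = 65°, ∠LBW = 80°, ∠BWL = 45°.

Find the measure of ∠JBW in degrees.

∠JBW = 15°

1. ∠BJL = 60°  [△BLJ]
2. ∠BWJ = 45°  [J on ray WL]
3. ∠BJW = 120°  [linear pair at J on LW]
4. ∠JBW = 15°  [△BJW]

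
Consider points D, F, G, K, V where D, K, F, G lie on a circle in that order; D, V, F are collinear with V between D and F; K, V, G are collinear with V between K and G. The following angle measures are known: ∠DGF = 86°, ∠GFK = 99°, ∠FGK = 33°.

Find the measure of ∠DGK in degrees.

∠DGK = 53°

1. ∠DKF = 94°  [cyclic DKFG, opposite ∠K+∠G]
2. ∠FDK = 33°  [same arc KF]
3. ∠DFK = 53°  [△DKF]
4. ∠DGK = 53°  [same arc DK]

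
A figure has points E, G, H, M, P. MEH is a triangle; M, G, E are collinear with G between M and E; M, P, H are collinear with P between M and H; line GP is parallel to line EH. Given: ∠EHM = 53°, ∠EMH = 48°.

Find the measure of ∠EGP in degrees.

∠EGP = 101°

1. ∠HEM = 79°  [△MEH]
2. ∠MGP = 79°  [GP∥EH, corresponding at G]
3. ∠EGP = 101°  [linear pair at G on ME]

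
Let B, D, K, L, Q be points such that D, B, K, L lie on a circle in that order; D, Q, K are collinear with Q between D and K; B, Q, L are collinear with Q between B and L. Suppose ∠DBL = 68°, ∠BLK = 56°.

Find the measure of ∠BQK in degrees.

1. ∠BDK = 56°  [same arc BK]
2. ∠BQD = 56°  [△DQB]
3. ∠BQK = 124°  [linear pair at Q on DK]

∠BQK = 124°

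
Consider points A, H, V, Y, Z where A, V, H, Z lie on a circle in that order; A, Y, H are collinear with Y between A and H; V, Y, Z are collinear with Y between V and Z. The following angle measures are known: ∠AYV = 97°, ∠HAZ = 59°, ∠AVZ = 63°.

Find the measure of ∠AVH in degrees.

1. ∠HYV = 83°  [linear pair at Y on AH]
2. ∠HAV = 20°  [△AYV]
3. ∠HVZ = 59°  [same arc HZ]
4. ∠AHV = 38°  [△VYH]
5. ∠AVH = 122°  [△AVH]

∠AVH = 122°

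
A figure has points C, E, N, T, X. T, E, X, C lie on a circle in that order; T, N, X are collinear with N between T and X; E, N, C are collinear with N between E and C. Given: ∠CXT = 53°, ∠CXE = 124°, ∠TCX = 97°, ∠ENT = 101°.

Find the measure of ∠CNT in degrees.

1. ∠CET = 53°  [same arc TC]
2. ∠CTX = 30°  [△TXC]
3. ∠CTE = 56°  [cyclic TEXC, opposite ∠T+∠X]
4. ∠ECT = 71°  [△TEC]
5. ∠CNT = 79°  [△TNC]

∠CNT = 79°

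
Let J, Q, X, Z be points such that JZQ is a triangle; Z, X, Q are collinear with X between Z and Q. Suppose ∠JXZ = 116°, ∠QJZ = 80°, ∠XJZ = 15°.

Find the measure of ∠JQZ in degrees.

1. ∠JZX = 49°  [△JZX]
2. ∠JZQ = 49°  [X on ray ZQ]
3. ∠JQZ = 51°  [△JZQ]

∠JQZ = 51°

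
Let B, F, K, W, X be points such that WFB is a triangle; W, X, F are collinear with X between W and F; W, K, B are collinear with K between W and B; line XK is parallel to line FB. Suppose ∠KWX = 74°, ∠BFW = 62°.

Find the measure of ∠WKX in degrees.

1. ∠BWF = 74°  [X on WF, K on WB]
2. ∠FBW = 44°  [△WFB]
3. ∠WKX = 44°  [XK∥FB, corresponding at K]

∠WKX = 44°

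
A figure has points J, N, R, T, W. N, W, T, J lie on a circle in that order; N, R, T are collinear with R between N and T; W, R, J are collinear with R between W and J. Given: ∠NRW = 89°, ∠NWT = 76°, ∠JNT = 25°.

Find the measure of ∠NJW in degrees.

1. ∠JRT = 89°  [vertical angles at R]
2. ∠JRN = 91°  [linear pair at R on NT]
3. ∠NJW = 64°  [△NRJ]

∠NJW = 64°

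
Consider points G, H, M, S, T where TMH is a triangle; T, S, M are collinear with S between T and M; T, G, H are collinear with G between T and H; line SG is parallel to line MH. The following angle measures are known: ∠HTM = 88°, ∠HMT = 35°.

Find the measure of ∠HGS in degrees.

∠HGS = 123°

1. ∠MHT = 57°  [△TMH]
2. ∠SGT = 57°  [SG∥MH, corresponding at G]
3. ∠HGS = 123°  [linear pair at G on TH]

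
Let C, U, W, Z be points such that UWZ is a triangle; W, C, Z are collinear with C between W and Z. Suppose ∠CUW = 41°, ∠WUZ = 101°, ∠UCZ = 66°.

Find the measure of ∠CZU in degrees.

∠CZU = 54°

1. ∠UCW = 114°  [linear pair at C on WZ]
2. ∠CWU = 25°  [△UWC]
3. ∠UWZ = 25°  [C on ray WZ]
4. ∠UZW = 54°  [△UWZ]
5. ∠CZU = 54°  [C on ray ZW]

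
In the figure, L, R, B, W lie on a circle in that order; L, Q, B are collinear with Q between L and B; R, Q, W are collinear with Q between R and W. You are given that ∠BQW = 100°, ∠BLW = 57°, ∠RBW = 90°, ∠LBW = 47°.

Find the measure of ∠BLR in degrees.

1. ∠LQR = 100°  [vertical angles at Q]
2. ∠LRW = 47°  [same arc LW]
3. ∠BLR = 33°  [△LQR]

∠BLR = 33°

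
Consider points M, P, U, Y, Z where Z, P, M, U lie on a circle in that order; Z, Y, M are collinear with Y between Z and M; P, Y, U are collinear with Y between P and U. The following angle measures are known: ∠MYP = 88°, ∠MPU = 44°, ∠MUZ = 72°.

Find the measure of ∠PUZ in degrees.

∠PUZ = 48°

1. ∠UYZ = 88°  [vertical angles at Y]
2. ∠MZU = 44°  [same arc MU]
3. ∠PUZ = 48°  [△ZYU]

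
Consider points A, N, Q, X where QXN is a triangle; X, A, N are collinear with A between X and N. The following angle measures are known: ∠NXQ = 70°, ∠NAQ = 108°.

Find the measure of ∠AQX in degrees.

1. ∠AXQ = 70°  [A on ray XN]
2. ∠QAX = 72°  [linear pair at A on XN]
3. ∠AQX = 38°  [△QXA]

∠AQX = 38°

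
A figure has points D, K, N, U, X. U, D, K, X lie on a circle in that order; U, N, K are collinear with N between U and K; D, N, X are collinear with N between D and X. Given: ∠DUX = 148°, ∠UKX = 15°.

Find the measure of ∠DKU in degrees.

∠DKU = 17°

1. ∠UDX = 15°  [same arc UX]
2. ∠DXU = 17°  [△UDX]
3. ∠DKU = 17°  [same arc UD]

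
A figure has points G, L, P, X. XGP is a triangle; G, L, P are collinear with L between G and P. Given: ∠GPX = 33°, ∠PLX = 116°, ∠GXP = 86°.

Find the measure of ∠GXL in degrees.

1. ∠PGX = 61°  [△XGP]
2. ∠GLX = 64°  [linear pair at L on GP]
3. ∠LGX = 61°  [L on ray GP]
4. ∠GXL = 55°  [△XGL]

∠GXL = 55°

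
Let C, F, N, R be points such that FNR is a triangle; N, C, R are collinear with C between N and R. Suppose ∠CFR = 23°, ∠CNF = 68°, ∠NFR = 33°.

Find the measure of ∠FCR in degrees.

1. ∠FNR = 68°  [C on ray NR]
2. ∠FRN = 79°  [△FNR]
3. ∠CRF = 79°  [C on ray RN]
4. ∠FCR = 78°  [△FCR]

∠FCR = 78°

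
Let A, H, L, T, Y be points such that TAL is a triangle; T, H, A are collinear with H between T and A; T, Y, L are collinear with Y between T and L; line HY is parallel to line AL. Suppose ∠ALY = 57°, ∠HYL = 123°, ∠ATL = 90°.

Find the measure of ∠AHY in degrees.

1. ∠HYT = 57°  [linear pair at Y on TL]
2. ∠HTY = 90°  [H on TA, Y on TL]
3. ∠THY = 33°  [△THY]
4. ∠AHY = 147°  [linear pair at H on TA]

∠AHY = 147°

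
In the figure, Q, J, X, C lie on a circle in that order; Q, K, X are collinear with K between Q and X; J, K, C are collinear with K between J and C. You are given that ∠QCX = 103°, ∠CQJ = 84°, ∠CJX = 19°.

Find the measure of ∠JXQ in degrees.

∠JXQ = 38°

1. ∠QJX = 77°  [cyclic QJXC, opposite ∠J+∠C]
2. ∠CXJ = 96°  [cyclic QJXC, opposite ∠Q+∠X]
3. ∠JCX = 65°  [△JXC]
4. ∠JQX = 65°  [same arc JX]
5. ∠JXQ = 38°  [△QJX]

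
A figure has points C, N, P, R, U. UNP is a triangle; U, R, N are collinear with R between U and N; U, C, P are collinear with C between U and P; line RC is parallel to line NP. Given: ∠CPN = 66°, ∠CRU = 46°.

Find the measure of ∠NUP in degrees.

1. ∠NPU = 66°  [C on ray PU]
2. ∠PNU = 46°  [RC∥NP, corresponding at R]
3. ∠NUP = 68°  [△UNP]

∠NUP = 68°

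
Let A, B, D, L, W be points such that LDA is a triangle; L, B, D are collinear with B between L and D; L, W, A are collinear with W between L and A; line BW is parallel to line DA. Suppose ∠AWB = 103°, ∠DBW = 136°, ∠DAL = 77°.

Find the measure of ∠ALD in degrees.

1. ∠BWL = 77°  [linear pair at W on LA]
2. ∠LBW = 44°  [linear pair at B on LD]
3. ∠BLW = 59°  [△LBW]
4. ∠ALD = 59°  [B on LD, W on LA]

∠ALD = 59°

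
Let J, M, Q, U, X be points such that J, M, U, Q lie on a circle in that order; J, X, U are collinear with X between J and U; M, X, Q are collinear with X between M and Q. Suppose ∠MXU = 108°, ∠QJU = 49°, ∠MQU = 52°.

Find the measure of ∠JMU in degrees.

1. ∠QMU = 49°  [same arc UQ]
2. ∠MJU = 52°  [same arc MU]
3. ∠JUM = 23°  [△MXU]
4. ∠JMU = 105°  [△JMU]

∠JMU = 105°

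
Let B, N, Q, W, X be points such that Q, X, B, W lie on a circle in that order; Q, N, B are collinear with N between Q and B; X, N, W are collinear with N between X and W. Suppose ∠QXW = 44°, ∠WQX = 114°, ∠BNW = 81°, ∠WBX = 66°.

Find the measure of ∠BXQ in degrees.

∠BXQ = 103°

1. ∠QWX = 22°  [△QXW]
2. ∠QNX = 81°  [vertical angles at N]
3. ∠QBX = 22°  [same arc QX]
4. ∠BQX = 55°  [△QNX]
5. ∠BXQ = 103°  [△QXB]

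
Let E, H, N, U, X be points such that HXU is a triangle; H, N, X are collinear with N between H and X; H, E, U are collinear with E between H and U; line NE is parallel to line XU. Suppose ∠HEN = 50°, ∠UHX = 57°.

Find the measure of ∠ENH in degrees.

1. ∠HUX = 50°  [NE∥XU, corresponding at E]
2. ∠HXU = 73°  [△HXU]
3. ∠ENH = 73°  [NE∥XU, corresponding at N]

∠ENH = 73°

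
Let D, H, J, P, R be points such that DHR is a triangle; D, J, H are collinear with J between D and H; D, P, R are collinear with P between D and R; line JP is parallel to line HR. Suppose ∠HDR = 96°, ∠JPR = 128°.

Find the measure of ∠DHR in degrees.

1. ∠JDP = 96°  [J on DH, P on DR]
2. ∠DPJ = 52°  [linear pair at P on DR]
3. ∠DJP = 32°  [△DJP]
4. ∠DHR = 32°  [JP∥HR, corresponding at J]

∠DHR = 32°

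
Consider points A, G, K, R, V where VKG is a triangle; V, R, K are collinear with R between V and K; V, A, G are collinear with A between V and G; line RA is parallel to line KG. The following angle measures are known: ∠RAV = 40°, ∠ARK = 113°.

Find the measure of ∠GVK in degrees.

1. ∠ARV = 67°  [linear pair at R on VK]
2. ∠AVR = 73°  [△VRA]
3. ∠GVK = 73°  [R on VK, A on VG]

∠GVK = 73°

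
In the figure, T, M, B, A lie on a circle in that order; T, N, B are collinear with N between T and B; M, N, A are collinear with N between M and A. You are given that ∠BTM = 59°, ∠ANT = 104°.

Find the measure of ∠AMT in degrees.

1. ∠BAM = 59°  [same arc MB]
2. ∠ANB = 76°  [linear pair at N on TB]
3. ∠ABT = 45°  [△BNA]
4. ∠AMT = 45°  [same arc TA]

∠AMT = 45°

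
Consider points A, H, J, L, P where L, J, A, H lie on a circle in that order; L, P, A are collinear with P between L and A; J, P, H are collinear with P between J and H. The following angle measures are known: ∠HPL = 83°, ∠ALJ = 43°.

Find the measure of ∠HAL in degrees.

∠HAL = 40°

1. ∠APH = 97°  [linear pair at P on LA]
2. ∠AHJ = 43°  [same arc JA]
3. ∠HAL = 40°  [△APH]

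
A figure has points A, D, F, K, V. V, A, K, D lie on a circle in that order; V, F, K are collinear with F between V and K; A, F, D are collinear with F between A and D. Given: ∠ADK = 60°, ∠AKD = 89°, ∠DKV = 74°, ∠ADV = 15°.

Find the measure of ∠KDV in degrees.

∠KDV = 75°

1. ∠AVK = 60°  [same arc AK]
2. ∠AKV = 15°  [same arc VA]
3. ∠KAV = 105°  [△VAK]
4. ∠KDV = 75°  [cyclic VAKD, opposite ∠A+∠D]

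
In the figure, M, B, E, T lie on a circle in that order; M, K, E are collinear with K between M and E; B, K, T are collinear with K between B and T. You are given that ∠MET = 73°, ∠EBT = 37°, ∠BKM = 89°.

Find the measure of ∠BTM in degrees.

∠BTM = 52°

1. ∠EMT = 37°  [same arc ET]
2. ∠EKT = 89°  [vertical angles at K]
3. ∠MKT = 91°  [linear pair at K on ME]
4. ∠BTM = 52°  [△MKT]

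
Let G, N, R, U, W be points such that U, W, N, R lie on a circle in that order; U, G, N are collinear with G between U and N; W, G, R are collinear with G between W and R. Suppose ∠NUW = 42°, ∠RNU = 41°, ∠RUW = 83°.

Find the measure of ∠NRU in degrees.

∠NRU = 98°

1. ∠NRW = 42°  [same arc WN]
2. ∠RWU = 41°  [same arc UR]
3. ∠NGR = 97°  [△NGR]
4. ∠URW = 56°  [△UWR]
5. ∠RGU = 83°  [linear pair at G on UN]
6. ∠NUR = 41°  [△UGR]
7. ∠NRU = 98°  [△UNR]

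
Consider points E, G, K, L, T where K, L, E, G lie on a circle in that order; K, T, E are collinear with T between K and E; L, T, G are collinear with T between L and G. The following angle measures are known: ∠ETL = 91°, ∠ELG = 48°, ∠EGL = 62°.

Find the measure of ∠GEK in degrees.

∠GEK = 29°

1. ∠GTK = 91°  [vertical angles at T]
2. ∠ETG = 89°  [linear pair at T on KE]
3. ∠GEK = 29°  [△ETG]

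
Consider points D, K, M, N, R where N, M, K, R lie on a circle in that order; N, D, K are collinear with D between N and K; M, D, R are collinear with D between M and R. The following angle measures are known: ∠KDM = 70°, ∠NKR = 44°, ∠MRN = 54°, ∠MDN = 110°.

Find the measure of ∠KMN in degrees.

∠KMN = 100°

1. ∠NMR = 44°  [same arc NR]
2. ∠MKN = 54°  [same arc NM]
3. ∠KNM = 26°  [△NDM]
4. ∠KMN = 100°  [△NMK]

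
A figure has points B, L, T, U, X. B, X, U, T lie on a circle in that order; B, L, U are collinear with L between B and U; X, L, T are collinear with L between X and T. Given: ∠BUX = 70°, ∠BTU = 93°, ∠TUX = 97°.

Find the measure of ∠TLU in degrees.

1. ∠BTX = 70°  [same arc BX]
2. ∠BXU = 87°  [cyclic BXUT, opposite ∠X+∠T]
3. ∠TBX = 83°  [cyclic BXUT, opposite ∠B+∠U]
4. ∠BXT = 27°  [△BXT]
5. ∠UBX = 23°  [△BXU]
6. ∠BUT = 27°  [same arc BT]
7. ∠UTX = 23°  [same arc XU]
8. ∠TLU = 130°  [△ULT]

∠TLU = 130°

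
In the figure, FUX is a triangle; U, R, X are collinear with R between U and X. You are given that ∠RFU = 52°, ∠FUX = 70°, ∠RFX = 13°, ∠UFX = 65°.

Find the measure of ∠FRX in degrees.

1. ∠FXU = 45°  [△FUX]
2. ∠FXR = 45°  [R on ray XU]
3. ∠FRX = 122°  [△FRX]

∠FRX = 122°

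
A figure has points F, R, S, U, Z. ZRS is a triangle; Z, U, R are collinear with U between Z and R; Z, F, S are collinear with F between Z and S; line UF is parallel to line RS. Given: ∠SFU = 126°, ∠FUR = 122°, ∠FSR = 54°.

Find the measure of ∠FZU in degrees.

1. ∠UFZ = 54°  [linear pair at F on ZS]
2. ∠FUZ = 58°  [linear pair at U on ZR]
3. ∠FZU = 68°  [△ZUF]

∠FZU = 68°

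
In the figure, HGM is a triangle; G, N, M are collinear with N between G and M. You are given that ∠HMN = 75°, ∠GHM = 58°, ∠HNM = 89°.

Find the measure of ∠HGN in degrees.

∠HGN = 47°

1. ∠GMH = 75°  [N on ray MG]
2. ∠HGM = 47°  [△HGM]
3. ∠HGN = 47°  [N on ray GM]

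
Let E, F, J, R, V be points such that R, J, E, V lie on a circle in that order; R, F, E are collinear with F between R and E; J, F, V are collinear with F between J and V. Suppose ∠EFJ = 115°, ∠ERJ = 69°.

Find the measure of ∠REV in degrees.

1. ∠RFV = 115°  [vertical angles at F]
2. ∠EVJ = 69°  [same arc JE]
3. ∠EFV = 65°  [linear pair at F on RE]
4. ∠REV = 46°  [△EFV]

∠REV = 46°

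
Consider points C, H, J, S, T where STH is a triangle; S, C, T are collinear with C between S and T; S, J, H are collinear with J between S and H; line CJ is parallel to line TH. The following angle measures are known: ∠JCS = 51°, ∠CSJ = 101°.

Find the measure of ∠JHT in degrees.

1. ∠CJS = 28°  [△SCJ]
2. ∠CJH = 152°  [linear pair at J on SH]
3. ∠JHT = 28°  [CJ∥TH, co-interior at H–J]

∠JHT = 28°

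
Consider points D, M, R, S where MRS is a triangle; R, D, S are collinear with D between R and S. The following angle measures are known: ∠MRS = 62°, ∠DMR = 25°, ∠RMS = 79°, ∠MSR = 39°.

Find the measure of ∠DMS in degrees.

1. ∠DRM = 62°  [D on ray RS]
2. ∠MDR = 93°  [△MRD]
3. ∠DSM = 39°  [D on ray SR]
4. ∠MDS = 87°  [linear pair at D on RS]
5. ∠DMS = 54°  [△MDS]

∠DMS = 54°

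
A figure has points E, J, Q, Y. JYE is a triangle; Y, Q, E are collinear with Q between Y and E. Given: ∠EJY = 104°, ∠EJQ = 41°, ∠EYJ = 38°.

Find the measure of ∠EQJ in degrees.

1. ∠JEY = 38°  [△JYE]
2. ∠JEQ = 38°  [Q on ray EY]
3. ∠EQJ = 101°  [△JQE]

∠EQJ = 101°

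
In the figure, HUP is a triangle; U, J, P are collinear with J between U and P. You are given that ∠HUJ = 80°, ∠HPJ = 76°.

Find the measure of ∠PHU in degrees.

∠PHU = 24°

1. ∠HUP = 80°  [J on ray UP]
2. ∠HPU = 76°  [J on ray PU]
3. ∠PHU = 24°  [△HUP]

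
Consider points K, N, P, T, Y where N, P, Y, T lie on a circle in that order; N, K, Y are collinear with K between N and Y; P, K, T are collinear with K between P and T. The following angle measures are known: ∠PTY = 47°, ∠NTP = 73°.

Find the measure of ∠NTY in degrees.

1. ∠PNY = 47°  [same arc PY]
2. ∠NYP = 73°  [same arc NP]
3. ∠NPY = 60°  [△NPY]
4. ∠NTY = 120°  [cyclic NPYT, opposite ∠P+∠T]

∠NTY = 120°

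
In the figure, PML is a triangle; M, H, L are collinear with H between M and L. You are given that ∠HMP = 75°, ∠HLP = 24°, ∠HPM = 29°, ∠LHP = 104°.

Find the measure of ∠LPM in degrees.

1. ∠LMP = 75°  [H on ray ML]
2. ∠MLP = 24°  [H on ray LM]
3. ∠LPM = 81°  [△PML]

∠LPM = 81°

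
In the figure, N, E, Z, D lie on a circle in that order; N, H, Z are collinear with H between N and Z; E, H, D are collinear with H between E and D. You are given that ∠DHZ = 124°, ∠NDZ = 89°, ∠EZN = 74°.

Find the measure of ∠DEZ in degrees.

1. ∠EHN = 124°  [vertical angles at H]
2. ∠EHZ = 56°  [linear pair at H on NZ]
3. ∠DEZ = 50°  [△EHZ]

∠DEZ = 50°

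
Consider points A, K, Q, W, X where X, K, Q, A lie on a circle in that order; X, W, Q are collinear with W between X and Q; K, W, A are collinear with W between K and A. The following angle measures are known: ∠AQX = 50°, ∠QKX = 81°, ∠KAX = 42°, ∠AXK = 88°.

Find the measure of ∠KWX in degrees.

1. ∠AKX = 50°  [same arc XA]
2. ∠KQX = 42°  [same arc XK]
3. ∠KXQ = 57°  [△XKQ]
4. ∠KWX = 73°  [△XWK]

∠KWX = 73°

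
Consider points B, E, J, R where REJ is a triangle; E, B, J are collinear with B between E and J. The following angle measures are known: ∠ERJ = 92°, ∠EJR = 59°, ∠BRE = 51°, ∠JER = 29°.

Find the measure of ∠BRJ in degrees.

∠BRJ = 41°

1. ∠BJR = 59°  [B on ray JE]
2. ∠BER = 29°  [B on ray EJ]
3. ∠EBR = 100°  [△REB]
4. ∠JBR = 80°  [linear pair at B on EJ]
5. ∠BRJ = 41°  [△RBJ]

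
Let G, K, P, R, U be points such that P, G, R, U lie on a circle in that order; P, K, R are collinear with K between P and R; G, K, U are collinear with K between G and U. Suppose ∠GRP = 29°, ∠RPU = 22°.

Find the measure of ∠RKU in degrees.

1. ∠GUP = 29°  [same arc PG]
2. ∠PKU = 129°  [△PKU]
3. ∠RKU = 51°  [linear pair at K on PR]

∠RKU = 51°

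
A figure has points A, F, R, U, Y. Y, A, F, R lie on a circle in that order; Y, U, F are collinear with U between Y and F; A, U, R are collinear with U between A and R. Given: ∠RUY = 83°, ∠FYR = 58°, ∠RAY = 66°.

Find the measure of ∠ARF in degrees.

1. ∠FUR = 97°  [linear pair at U on YF]
2. ∠RFY = 66°  [same arc YR]
3. ∠ARF = 17°  [△FUR]

∠ARF = 17°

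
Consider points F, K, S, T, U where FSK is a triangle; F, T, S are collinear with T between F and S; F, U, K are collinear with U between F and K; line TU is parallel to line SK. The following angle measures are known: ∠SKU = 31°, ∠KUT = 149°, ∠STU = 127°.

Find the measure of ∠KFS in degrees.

1. ∠FUT = 31°  [linear pair at U on FK]
2. ∠FTU = 53°  [linear pair at T on FS]
3. ∠TFU = 96°  [△FTU]
4. ∠KFS = 96°  [T on FS, U on FK]

∠KFS = 96°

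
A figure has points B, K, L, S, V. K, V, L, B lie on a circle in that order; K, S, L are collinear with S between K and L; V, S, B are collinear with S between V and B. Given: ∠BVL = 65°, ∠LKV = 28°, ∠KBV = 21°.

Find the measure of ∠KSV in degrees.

∠KSV = 86°

1. ∠KLV = 21°  [same arc KV]
2. ∠LSV = 94°  [△VSL]
3. ∠KSV = 86°  [linear pair at S on KL]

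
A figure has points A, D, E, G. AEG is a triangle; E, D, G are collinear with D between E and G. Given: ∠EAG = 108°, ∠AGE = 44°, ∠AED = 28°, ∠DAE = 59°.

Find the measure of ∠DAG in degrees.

∠DAG = 49°

1. ∠AGD = 44°  [D on ray GE]
2. ∠ADE = 93°  [△AED]
3. ∠ADG = 87°  [linear pair at D on EG]
4. ∠DAG = 49°  [△ADG]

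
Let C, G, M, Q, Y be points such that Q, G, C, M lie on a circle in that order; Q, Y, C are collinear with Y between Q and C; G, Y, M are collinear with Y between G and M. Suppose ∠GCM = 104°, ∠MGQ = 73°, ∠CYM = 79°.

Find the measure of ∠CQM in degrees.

∠CQM = 48°

1. ∠GQM = 76°  [cyclic QGCM, opposite ∠Q+∠C]
2. ∠GMQ = 31°  [△QGM]
3. ∠MYQ = 101°  [linear pair at Y on QC]
4. ∠CQM = 48°  [△QYM]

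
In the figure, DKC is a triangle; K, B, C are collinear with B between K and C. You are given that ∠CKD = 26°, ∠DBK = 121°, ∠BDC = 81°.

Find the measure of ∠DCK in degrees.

1. ∠CBD = 59°  [linear pair at B on KC]
2. ∠BCD = 40°  [△DBC]
3. ∠DCK = 40°  [B on ray CK]

∠DCK = 40°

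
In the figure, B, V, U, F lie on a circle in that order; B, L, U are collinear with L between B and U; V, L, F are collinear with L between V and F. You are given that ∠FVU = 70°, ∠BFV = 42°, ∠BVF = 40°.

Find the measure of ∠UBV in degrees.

1. ∠FBU = 70°  [same arc UF]
2. ∠BLF = 68°  [△BLF]
3. ∠BUF = 40°  [same arc BF]
4. ∠FLU = 112°  [linear pair at L on BU]
5. ∠UFV = 28°  [△ULF]
6. ∠UBV = 28°  [same arc VU]

∠UBV = 28°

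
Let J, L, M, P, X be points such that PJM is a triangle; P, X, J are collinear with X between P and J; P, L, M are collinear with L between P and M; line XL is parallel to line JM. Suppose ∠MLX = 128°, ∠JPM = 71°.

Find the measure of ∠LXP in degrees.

∠LXP = 57°

1. ∠PLX = 52°  [linear pair at L on PM]
2. ∠LPX = 71°  [X on PJ, L on PM]
3. ∠LXP = 57°  [△PXL]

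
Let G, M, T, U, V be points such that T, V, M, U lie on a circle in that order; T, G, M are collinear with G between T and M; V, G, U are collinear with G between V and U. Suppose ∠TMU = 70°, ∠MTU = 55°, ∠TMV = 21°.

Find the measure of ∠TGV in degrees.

∠TGV = 76°

1. ∠MVU = 55°  [same arc MU]
2. ∠MGV = 104°  [△VGM]
3. ∠TGV = 76°  [linear pair at G on TM]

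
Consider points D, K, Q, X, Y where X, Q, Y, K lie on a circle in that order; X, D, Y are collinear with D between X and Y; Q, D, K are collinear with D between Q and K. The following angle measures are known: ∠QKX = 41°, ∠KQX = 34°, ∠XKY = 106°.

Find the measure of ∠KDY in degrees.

∠KDY = 81°

1. ∠KYX = 34°  [same arc XK]
2. ∠KXY = 40°  [△XYK]
3. ∠KDX = 99°  [△XDK]
4. ∠KDY = 81°  [linear pair at D on XY]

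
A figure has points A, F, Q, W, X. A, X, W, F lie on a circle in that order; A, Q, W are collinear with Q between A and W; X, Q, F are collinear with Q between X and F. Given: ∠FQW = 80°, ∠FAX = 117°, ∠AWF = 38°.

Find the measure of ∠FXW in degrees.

1. ∠WFX = 62°  [△WQF]
2. ∠FWX = 63°  [cyclic AXWF, opposite ∠A+∠W]
3. ∠FXW = 55°  [△XWF]

∠FXW = 55°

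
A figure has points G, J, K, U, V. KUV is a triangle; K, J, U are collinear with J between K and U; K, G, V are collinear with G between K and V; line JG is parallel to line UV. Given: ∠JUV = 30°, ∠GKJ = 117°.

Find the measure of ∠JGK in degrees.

1. ∠KUV = 30°  [J on ray UK]
2. ∠UKV = 117°  [J on KU, G on KV]
3. ∠KVU = 33°  [△KUV]
4. ∠JGK = 33°  [JG∥UV, corresponding at G]

∠JGK = 33°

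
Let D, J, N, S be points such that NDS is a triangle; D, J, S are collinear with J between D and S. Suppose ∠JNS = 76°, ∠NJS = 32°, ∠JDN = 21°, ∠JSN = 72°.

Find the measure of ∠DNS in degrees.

∠DNS = 87°

1. ∠NDS = 21°  [J on ray DS]
2. ∠DSN = 72°  [J on ray SD]
3. ∠DNS = 87°  [△NDS]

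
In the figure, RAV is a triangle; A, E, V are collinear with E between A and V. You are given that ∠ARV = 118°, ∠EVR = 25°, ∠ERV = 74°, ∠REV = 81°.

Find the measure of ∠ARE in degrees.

∠ARE = 44°

1. ∠AVR = 25°  [E on ray VA]
2. ∠AER = 99°  [linear pair at E on AV]
3. ∠RAV = 37°  [△RAV]
4. ∠EAR = 37°  [E on ray AV]
5. ∠ARE = 44°  [△RAE]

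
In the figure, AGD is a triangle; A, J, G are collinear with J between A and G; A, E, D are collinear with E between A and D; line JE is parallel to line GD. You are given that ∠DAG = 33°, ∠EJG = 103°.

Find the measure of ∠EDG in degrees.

1. ∠EAJ = 33°  [J on AG, E on AD]
2. ∠AJE = 77°  [linear pair at J on AG]
3. ∠AEJ = 70°  [△AJE]
4. ∠DEJ = 110°  [linear pair at E on AD]
5. ∠EDG = 70°  [JE∥GD, co-interior at D–E]

∠EDG = 70°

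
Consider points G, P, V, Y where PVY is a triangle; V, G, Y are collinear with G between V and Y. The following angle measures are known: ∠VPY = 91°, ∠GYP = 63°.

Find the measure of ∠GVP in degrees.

∠GVP = 26°

1. ∠PYV = 63°  [G on ray YV]
2. ∠PVY = 26°  [△PVY]
3. ∠GVP = 26°  [G on ray VY]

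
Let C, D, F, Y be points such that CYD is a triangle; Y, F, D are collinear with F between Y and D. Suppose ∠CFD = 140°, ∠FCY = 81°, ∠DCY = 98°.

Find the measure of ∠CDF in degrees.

1. ∠CFY = 40°  [linear pair at F on YD]
2. ∠CYF = 59°  [△CYF]
3. ∠CYD = 59°  [F on ray YD]
4. ∠CDY = 23°  [△CYD]
5. ∠CDF = 23°  [F on ray DY]

∠CDF = 23°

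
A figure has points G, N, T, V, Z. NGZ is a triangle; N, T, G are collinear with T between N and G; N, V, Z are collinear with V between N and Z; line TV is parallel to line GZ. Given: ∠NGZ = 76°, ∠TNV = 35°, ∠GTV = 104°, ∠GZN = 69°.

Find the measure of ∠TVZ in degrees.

∠TVZ = 111°

1. ∠NTV = 76°  [TV∥GZ, corresponding at T]
2. ∠NVT = 69°  [△NTV]
3. ∠TVZ = 111°  [linear pair at V on NZ]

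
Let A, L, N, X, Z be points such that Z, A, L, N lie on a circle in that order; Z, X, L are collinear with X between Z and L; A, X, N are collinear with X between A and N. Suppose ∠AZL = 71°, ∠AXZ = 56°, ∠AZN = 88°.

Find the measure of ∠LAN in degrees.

1. ∠ANL = 71°  [same arc AL]
2. ∠ALN = 92°  [cyclic ZALN, opposite ∠Z+∠L]
3. ∠LAN = 17°  [△ALN]

∠LAN = 17°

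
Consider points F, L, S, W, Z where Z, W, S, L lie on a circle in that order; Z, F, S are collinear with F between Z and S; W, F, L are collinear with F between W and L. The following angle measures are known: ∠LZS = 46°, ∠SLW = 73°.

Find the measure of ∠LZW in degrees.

∠LZW = 119°

1. ∠LWS = 46°  [same arc SL]
2. ∠LSW = 61°  [△WSL]
3. ∠LZW = 119°  [cyclic ZWSL, opposite ∠Z+∠S]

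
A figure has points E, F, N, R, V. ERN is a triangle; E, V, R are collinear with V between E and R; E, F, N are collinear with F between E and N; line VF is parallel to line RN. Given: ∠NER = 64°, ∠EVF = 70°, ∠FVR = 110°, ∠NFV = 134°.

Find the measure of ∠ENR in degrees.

1. ∠FEV = 64°  [V on ER, F on EN]
2. ∠EFV = 46°  [△EVF]
3. ∠ENR = 46°  [VF∥RN, corresponding at F]

∠ENR = 46°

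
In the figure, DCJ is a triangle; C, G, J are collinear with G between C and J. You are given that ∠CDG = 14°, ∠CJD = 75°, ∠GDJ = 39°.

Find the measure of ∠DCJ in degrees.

1. ∠DJG = 75°  [G on ray JC]
2. ∠DGJ = 66°  [△DGJ]
3. ∠CGD = 114°  [linear pair at G on CJ]
4. ∠DCG = 52°  [△DCG]
5. ∠DCJ = 52°  [G on ray CJ]

∠DCJ = 52°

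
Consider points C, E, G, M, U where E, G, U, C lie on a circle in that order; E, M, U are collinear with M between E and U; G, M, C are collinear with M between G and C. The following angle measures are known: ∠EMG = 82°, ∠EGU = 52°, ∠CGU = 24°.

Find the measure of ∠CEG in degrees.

1. ∠CMU = 82°  [vertical angles at M]
2. ∠ECU = 128°  [cyclic EGUC, opposite ∠G+∠C]
3. ∠CEU = 24°  [same arc UC]
4. ∠CME = 98°  [linear pair at M on EU]
5. ∠CUE = 28°  [△EUC]
6. ∠ECG = 58°  [△EMC]
7. ∠CGE = 28°  [same arc EC]
8. ∠CEG = 94°  [△EGC]

∠CEG = 94°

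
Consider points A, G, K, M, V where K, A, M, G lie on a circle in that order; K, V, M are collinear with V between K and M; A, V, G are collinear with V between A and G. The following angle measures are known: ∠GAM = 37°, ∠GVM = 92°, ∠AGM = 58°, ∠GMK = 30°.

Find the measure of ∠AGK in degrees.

∠AGK = 55°

1. ∠GKM = 37°  [same arc MG]
2. ∠GVK = 88°  [linear pair at V on KM]
3. ∠AGK = 55°  [△KVG]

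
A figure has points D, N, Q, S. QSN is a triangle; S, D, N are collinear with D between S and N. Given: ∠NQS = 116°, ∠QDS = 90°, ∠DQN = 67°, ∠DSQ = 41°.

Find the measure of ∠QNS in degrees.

∠QNS = 23°

1. ∠NDQ = 90°  [linear pair at D on SN]
2. ∠DNQ = 23°  [△QDN]
3. ∠QNS = 23°  [D on ray NS]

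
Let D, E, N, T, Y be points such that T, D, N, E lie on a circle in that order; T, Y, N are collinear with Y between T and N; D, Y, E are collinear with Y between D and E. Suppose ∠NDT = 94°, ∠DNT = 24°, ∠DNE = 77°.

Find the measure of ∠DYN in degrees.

1. ∠DTN = 62°  [△TDN]
2. ∠DEN = 62°  [same arc DN]
3. ∠EDN = 41°  [△DNE]
4. ∠DYN = 115°  [△DYN]

∠DYN = 115°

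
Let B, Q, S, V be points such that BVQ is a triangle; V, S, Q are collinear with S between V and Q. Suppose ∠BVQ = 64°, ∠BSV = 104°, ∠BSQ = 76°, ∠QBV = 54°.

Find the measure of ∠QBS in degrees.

∠QBS = 42°

1. ∠BQV = 62°  [△BVQ]
2. ∠BQS = 62°  [S on ray QV]
3. ∠QBS = 42°  [△BSQ]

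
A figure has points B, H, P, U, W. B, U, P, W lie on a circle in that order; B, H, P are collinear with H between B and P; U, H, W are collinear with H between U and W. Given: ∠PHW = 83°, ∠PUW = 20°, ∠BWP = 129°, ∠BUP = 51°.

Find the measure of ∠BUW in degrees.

1. ∠PBW = 20°  [same arc PW]
2. ∠BPW = 31°  [△BPW]
3. ∠BUW = 31°  [same arc BW]

∠BUW = 31°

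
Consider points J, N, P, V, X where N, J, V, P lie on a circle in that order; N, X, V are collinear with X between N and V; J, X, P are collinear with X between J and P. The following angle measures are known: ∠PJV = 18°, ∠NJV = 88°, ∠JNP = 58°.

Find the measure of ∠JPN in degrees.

1. ∠PNV = 18°  [same arc VP]
2. ∠NPV = 92°  [cyclic NJVP, opposite ∠J+∠P]
3. ∠NVP = 70°  [△NVP]
4. ∠NJP = 70°  [same arc NP]
5. ∠JPN = 52°  [△NJP]

∠JPN = 52°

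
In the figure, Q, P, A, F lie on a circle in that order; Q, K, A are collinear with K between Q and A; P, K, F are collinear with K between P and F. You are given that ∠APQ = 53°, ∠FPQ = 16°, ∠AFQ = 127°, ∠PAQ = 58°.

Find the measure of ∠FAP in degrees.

1. ∠AQP = 69°  [△QPA]
2. ∠FAQ = 16°  [same arc QF]
3. ∠AQF = 37°  [△QAF]
4. ∠AFP = 69°  [same arc PA]
5. ∠APF = 37°  [same arc AF]
6. ∠FAP = 74°  [△PAF]

∠FAP = 74°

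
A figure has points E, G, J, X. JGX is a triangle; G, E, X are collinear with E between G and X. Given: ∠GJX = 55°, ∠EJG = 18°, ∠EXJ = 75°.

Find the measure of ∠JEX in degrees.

∠JEX = 68°

1. ∠GXJ = 75°  [E on ray XG]
2. ∠JGX = 50°  [△JGX]
3. ∠EGJ = 50°  [E on ray GX]
4. ∠GEJ = 112°  [△JGE]
5. ∠JEX = 68°  [linear pair at E on GX]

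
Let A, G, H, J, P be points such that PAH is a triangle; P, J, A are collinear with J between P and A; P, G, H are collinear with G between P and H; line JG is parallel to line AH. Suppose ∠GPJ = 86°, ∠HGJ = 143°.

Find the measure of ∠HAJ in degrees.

∠HAJ = 57°

1. ∠JGP = 37°  [linear pair at G on PH]
2. ∠GJP = 57°  [△PJG]
3. ∠AJG = 123°  [linear pair at J on PA]
4. ∠HAJ = 57°  [JG∥AH, co-interior at A–J]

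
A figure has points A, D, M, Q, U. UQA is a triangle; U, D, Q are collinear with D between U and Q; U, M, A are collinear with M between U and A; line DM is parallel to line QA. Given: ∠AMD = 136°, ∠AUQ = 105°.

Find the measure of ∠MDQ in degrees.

∠MDQ = 149°

1. ∠DMU = 44°  [linear pair at M on UA]
2. ∠DUM = 105°  [D on UQ, M on UA]
3. ∠MDU = 31°  [△UDM]
4. ∠MDQ = 149°  [linear pair at D on UQ]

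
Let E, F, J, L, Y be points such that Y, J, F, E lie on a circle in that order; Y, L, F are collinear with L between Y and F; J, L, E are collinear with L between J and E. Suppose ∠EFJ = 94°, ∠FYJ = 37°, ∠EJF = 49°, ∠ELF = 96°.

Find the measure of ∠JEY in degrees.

∠JEY = 47°

1. ∠EYF = 49°  [same arc FE]
2. ∠ELY = 84°  [linear pair at L on YF]
3. ∠JEY = 47°  [△YLE]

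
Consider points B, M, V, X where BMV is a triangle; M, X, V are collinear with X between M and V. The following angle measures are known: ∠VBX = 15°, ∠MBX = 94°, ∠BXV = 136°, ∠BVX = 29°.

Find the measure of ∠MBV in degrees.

1. ∠BXM = 44°  [linear pair at X on MV]
2. ∠BVM = 29°  [X on ray VM]
3. ∠BMX = 42°  [△BMX]
4. ∠BMV = 42°  [X on ray MV]
5. ∠MBV = 109°  [△BMV]

∠MBV = 109°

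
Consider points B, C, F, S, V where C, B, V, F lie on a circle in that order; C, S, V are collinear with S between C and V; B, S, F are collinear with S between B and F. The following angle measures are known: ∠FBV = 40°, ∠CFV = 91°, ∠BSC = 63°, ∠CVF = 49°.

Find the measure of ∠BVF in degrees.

∠BVF = 72°

1. ∠FSV = 63°  [vertical angles at S]
2. ∠BFV = 68°  [△VSF]
3. ∠BVF = 72°  [△BVF]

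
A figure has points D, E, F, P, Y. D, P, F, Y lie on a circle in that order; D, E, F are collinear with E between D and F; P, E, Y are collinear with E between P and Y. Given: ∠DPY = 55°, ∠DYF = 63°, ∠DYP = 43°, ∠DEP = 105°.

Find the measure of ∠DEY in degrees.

1. ∠DFY = 55°  [same arc DY]
2. ∠FDY = 62°  [△DFY]
3. ∠DEY = 75°  [△DEY]

∠DEY = 75°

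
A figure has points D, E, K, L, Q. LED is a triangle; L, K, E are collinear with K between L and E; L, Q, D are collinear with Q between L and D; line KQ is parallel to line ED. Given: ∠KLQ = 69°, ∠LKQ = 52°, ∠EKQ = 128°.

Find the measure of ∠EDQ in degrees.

1. ∠KQL = 59°  [△LKQ]
2. ∠DQK = 121°  [linear pair at Q on LD]
3. ∠EDQ = 59°  [KQ∥ED, co-interior at D–Q]

∠EDQ = 59°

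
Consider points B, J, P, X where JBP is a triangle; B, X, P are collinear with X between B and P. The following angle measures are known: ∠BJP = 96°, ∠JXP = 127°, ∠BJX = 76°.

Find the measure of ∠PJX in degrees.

∠PJX = 20°

1. ∠BXJ = 53°  [linear pair at X on BP]
2. ∠JBX = 51°  [△JBX]
3. ∠JBP = 51°  [X on ray BP]
4. ∠BPJ = 33°  [△JBP]
5. ∠JPX = 33°  [X on ray PB]
6. ∠PJX = 20°  [△JXP]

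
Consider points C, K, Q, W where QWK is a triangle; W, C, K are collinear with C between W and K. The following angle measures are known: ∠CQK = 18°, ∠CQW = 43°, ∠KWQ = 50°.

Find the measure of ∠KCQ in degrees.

∠KCQ = 93°

1. ∠CWQ = 50°  [C on ray WK]
2. ∠QCW = 87°  [△QWC]
3. ∠KCQ = 93°  [linear pair at C on WK]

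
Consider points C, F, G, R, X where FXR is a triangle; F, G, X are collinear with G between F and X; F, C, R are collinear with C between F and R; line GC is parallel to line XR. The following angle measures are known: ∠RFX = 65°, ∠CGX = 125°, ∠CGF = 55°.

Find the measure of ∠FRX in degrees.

1. ∠CFG = 65°  [G on FX, C on FR]
2. ∠FCG = 60°  [△FGC]
3. ∠FRX = 60°  [GC∥XR, corresponding at C]

∠FRX = 60°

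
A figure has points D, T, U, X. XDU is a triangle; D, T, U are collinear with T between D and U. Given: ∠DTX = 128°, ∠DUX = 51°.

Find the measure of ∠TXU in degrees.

∠TXU = 77°

1. ∠UTX = 52°  [linear pair at T on DU]
2. ∠TUX = 51°  [T on ray UD]
3. ∠TXU = 77°  [△XTU]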